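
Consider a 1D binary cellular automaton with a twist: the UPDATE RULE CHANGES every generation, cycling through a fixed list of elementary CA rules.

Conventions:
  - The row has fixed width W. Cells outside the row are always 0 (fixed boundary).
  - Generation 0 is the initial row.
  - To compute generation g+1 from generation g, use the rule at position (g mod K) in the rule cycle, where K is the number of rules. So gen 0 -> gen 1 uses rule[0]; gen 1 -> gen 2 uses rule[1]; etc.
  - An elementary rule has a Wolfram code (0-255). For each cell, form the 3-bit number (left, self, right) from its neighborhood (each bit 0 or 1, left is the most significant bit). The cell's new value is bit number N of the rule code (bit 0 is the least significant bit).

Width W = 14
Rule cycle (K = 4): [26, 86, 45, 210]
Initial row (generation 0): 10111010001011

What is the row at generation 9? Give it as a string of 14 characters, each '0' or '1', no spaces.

Answer: 00110000001001

Derivation:
Gen 0: 10111010001011
Gen 1 (rule 26): 00100001010010
Gen 2 (rule 86): 01110011011111
Gen 3 (rule 45): 01000010110000
Gen 4 (rule 210): 10100100011000
Gen 5 (rule 26): 00011010110100
Gen 6 (rule 86): 00101010010110
Gen 7 (rule 45): 10111110011100
Gen 8 (rule 210): 00011111101110
Gen 9 (rule 26): 00110000001001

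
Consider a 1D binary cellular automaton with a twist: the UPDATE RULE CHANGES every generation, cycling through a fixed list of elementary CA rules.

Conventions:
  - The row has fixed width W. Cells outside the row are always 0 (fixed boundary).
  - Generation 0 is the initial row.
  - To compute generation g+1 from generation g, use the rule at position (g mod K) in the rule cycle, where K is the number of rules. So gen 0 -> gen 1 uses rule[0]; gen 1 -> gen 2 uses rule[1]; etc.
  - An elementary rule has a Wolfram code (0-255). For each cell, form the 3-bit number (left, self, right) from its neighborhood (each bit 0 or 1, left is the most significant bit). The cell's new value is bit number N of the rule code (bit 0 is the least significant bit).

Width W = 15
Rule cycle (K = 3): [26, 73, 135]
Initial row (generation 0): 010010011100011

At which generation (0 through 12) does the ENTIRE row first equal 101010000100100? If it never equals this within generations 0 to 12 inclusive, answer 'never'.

Gen 0: 010010011100011
Gen 1 (rule 26): 101101110010110
Gen 2 (rule 73): 001101010000110
Gen 3 (rule 135): 110001010111000
Gen 4 (rule 26): 101010000100100
Gen 5 (rule 73): 000000110000001
Gen 6 (rule 135): 111111000111111
Gen 7 (rule 26): 100000101100000
Gen 8 (rule 73): 001110001101111
Gen 9 (rule 135): 110100110000110
Gen 10 (rule 26): 100011101001101
Gen 11 (rule 73): 001010100001100
Gen 12 (rule 135): 111010101110001

Answer: 4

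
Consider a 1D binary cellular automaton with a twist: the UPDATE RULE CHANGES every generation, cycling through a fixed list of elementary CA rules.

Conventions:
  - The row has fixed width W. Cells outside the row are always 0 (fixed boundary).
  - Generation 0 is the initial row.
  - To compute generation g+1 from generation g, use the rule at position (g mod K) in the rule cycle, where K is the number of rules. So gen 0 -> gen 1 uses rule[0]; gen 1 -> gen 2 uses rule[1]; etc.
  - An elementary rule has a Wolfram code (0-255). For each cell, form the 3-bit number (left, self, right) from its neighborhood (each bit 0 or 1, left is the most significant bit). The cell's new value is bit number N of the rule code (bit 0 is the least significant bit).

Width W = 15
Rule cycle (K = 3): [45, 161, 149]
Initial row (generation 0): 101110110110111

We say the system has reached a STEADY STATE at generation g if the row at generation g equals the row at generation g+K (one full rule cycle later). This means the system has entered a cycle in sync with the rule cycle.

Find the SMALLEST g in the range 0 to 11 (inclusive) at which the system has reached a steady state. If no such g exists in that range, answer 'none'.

Gen 0: 101110110110111
Gen 1 (rule 45): 111001101101100
Gen 2 (rule 161): 010000010010001
Gen 3 (rule 149): 011111011011101
Gen 4 (rule 45): 010000110110011
Gen 5 (rule 161): 000110001000000
Gen 6 (rule 149): 110001101111111
Gen 7 (rule 45): 100101011000000
Gen 8 (rule 161): 000010100011111
Gen 9 (rule 149): 111010111001110
Gen 10 (rule 45): 100111100001000
Gen 11 (rule 161): 000011001100011
Gen 12 (rule 149): 111000100011000
Gen 13 (rule 45): 100010101010011
Gen 14 (rule 161): 001001010100000

Answer: none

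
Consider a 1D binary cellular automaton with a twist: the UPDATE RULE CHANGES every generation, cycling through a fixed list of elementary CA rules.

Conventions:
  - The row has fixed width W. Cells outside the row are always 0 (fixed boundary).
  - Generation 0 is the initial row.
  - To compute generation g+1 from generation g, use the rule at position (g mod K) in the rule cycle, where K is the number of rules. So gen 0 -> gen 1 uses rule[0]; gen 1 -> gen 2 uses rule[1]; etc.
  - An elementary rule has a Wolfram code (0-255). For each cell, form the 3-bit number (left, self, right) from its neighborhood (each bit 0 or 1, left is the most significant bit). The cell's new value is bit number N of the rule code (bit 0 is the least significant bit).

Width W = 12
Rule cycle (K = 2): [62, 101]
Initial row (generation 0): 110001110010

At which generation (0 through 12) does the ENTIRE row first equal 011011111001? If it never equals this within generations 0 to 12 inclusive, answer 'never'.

Answer: never

Derivation:
Gen 0: 110001110010
Gen 1 (rule 62): 101011001111
Gen 2 (rule 101): 111101000001
Gen 3 (rule 62): 100011100011
Gen 4 (rule 101): 101000101001
Gen 5 (rule 62): 111101111111
Gen 6 (rule 101): 000110000001
Gen 7 (rule 62): 001101000011
Gen 8 (rule 101): 100111011001
Gen 9 (rule 62): 111100110111
Gen 10 (rule 101): 000100011001
Gen 11 (rule 62): 001110110111
Gen 12 (rule 101): 100011011001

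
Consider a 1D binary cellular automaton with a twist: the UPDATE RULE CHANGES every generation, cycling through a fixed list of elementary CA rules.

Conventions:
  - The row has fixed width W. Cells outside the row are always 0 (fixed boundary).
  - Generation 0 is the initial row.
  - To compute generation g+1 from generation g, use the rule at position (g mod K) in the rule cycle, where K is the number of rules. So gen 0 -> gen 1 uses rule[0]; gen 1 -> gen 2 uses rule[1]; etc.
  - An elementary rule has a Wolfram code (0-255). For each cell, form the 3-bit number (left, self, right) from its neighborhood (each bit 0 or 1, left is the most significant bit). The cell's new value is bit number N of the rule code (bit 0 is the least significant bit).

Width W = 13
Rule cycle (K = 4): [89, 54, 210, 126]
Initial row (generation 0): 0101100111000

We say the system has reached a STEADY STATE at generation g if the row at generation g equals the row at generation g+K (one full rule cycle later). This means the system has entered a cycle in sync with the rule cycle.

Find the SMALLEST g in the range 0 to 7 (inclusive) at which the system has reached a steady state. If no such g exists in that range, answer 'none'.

Gen 0: 0101100111000
Gen 1 (rule 89): 0001110101111
Gen 2 (rule 54): 0010001110000
Gen 3 (rule 210): 0101010111000
Gen 4 (rule 126): 1111111101100
Gen 5 (rule 89): 1000000101111
Gen 6 (rule 54): 1100001110000
Gen 7 (rule 210): 0110010111000
Gen 8 (rule 126): 1111111101100
Gen 9 (rule 89): 1000000101111
Gen 10 (rule 54): 1100001110000
Gen 11 (rule 210): 0110010111000

Answer: 4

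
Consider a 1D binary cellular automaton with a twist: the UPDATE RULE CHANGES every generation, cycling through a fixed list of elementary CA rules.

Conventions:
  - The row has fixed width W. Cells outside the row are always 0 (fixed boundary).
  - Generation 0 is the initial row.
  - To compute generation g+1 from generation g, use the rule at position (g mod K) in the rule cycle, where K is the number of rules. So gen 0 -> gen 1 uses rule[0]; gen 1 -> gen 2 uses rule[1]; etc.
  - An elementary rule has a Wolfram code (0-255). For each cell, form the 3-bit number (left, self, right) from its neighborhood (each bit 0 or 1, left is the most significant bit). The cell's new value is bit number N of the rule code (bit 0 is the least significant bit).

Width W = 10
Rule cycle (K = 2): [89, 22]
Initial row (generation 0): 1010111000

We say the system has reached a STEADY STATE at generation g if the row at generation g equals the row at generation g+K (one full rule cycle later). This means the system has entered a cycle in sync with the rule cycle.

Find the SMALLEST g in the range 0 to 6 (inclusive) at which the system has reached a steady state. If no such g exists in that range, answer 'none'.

Gen 0: 1010111000
Gen 1 (rule 89): 0000101111
Gen 2 (rule 22): 0001100000
Gen 3 (rule 89): 1101111111
Gen 4 (rule 22): 0000000000
Gen 5 (rule 89): 1111111111
Gen 6 (rule 22): 0000000000
Gen 7 (rule 89): 1111111111
Gen 8 (rule 22): 0000000000

Answer: 4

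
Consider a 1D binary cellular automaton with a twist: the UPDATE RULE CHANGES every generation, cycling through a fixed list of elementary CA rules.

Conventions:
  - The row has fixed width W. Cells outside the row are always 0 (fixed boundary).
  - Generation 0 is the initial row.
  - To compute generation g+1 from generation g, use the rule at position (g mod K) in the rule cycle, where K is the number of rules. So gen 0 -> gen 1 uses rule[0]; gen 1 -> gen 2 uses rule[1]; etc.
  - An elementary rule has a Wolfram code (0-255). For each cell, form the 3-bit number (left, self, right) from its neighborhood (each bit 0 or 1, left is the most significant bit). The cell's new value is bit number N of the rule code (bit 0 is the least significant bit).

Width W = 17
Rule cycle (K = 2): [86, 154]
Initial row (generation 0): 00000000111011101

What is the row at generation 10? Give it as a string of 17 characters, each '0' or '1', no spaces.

Gen 0: 00000000111011101
Gen 1 (rule 86): 00000001001000101
Gen 2 (rule 154): 00000010110101000
Gen 3 (rule 86): 00000110010101100
Gen 4 (rule 154): 00001101100001010
Gen 5 (rule 86): 00010100110011011
Gen 6 (rule 154): 00100011101110010
Gen 7 (rule 86): 01110100100011111
Gen 8 (rule 154): 11100011010111110
Gen 9 (rule 86): 00110101010000011
Gen 10 (rule 154): 01100000001000110

Answer: 01100000001000110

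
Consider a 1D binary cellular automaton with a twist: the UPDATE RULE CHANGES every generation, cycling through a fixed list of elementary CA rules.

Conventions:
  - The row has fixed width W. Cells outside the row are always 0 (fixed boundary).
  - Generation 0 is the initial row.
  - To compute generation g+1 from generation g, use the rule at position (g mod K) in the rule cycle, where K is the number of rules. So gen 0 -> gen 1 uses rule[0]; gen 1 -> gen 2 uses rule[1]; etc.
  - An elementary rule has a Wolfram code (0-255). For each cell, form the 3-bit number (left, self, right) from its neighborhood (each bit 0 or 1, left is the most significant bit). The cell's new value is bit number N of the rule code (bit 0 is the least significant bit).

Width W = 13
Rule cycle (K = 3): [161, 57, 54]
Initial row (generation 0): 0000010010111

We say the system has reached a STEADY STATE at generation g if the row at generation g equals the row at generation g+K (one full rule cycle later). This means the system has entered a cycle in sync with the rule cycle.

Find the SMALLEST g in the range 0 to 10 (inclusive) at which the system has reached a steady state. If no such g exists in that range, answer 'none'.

Gen 0: 0000010010111
Gen 1 (rule 161): 1111000001010
Gen 2 (rule 57): 1000111100101
Gen 3 (rule 54): 1101000011111
Gen 4 (rule 161): 0010011001110
Gen 5 (rule 57): 1001010101001
Gen 6 (rule 54): 1111111111111
Gen 7 (rule 161): 0111111111110
Gen 8 (rule 57): 0100000000001
Gen 9 (rule 54): 1110000000011
Gen 10 (rule 161): 0100111111000
Gen 11 (rule 57): 0010100000111
Gen 12 (rule 54): 0111110001000
Gen 13 (rule 161): 0011100100011

Answer: none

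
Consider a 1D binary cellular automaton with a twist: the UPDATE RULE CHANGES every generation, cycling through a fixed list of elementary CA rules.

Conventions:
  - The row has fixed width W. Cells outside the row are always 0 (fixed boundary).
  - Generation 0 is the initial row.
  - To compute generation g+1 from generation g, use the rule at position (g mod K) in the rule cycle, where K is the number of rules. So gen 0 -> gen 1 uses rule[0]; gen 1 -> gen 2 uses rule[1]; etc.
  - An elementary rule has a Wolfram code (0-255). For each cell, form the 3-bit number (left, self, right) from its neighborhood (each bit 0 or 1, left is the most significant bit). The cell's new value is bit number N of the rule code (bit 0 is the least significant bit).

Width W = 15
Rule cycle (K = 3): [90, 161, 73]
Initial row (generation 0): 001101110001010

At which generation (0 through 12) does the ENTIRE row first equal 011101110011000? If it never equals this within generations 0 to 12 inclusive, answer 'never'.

Answer: never

Derivation:
Gen 0: 001101110001010
Gen 1 (rule 90): 011101011010001
Gen 2 (rule 161): 001010100100100
Gen 3 (rule 73): 100000000000001
Gen 4 (rule 90): 010000000000010
Gen 5 (rule 161): 000111111111000
Gen 6 (rule 73): 110100000001011
Gen 7 (rule 90): 110010000010011
Gen 8 (rule 161): 000000111000000
Gen 9 (rule 73): 111110101011111
Gen 10 (rule 90): 100010000010001
Gen 11 (rule 161): 001000111000100
Gen 12 (rule 73): 100010101010001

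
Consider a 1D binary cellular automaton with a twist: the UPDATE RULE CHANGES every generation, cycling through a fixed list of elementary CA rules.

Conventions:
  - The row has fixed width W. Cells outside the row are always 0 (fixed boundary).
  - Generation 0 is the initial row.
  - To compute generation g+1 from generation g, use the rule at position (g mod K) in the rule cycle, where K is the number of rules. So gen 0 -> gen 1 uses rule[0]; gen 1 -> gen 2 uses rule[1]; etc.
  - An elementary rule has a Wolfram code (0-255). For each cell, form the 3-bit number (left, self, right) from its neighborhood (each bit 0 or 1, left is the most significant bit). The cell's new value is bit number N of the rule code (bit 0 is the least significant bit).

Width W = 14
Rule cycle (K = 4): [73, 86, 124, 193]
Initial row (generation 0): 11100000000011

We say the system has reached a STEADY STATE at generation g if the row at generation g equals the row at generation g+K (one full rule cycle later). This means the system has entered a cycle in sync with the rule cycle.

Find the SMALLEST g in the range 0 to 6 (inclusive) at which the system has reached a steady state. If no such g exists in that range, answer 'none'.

Gen 0: 11100000000011
Gen 1 (rule 73): 10101111111011
Gen 2 (rule 86): 10100000001001
Gen 3 (rule 124): 11110000001101
Gen 4 (rule 193): 01110111100100
Gen 5 (rule 73): 01010100100001
Gen 6 (rule 86): 11010111110011
Gen 7 (rule 124): 11111100011011
Gen 8 (rule 193): 01111101001001
Gen 9 (rule 73): 01000100000000
Gen 10 (rule 86): 11101110000000

Answer: none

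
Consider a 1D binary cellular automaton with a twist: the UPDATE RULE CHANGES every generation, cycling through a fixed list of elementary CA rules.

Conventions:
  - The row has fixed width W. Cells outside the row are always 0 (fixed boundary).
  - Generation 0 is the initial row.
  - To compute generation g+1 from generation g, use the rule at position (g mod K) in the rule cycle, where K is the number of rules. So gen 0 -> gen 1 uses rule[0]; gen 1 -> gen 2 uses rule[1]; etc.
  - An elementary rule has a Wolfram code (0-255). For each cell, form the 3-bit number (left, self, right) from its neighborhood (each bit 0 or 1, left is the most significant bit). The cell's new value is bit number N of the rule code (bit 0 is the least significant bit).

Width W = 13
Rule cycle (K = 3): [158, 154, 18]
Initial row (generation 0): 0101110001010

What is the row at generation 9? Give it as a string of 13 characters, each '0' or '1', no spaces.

Gen 0: 0101110001010
Gen 1 (rule 158): 1101101011011
Gen 2 (rule 154): 1001000010010
Gen 3 (rule 18): 0110100101101
Gen 4 (rule 158): 1100111101001
Gen 5 (rule 154): 1011111000110
Gen 6 (rule 18): 0000000101001
Gen 7 (rule 158): 0000001101111
Gen 8 (rule 154): 0000011001110
Gen 9 (rule 18): 0000100110001

Answer: 0000100110001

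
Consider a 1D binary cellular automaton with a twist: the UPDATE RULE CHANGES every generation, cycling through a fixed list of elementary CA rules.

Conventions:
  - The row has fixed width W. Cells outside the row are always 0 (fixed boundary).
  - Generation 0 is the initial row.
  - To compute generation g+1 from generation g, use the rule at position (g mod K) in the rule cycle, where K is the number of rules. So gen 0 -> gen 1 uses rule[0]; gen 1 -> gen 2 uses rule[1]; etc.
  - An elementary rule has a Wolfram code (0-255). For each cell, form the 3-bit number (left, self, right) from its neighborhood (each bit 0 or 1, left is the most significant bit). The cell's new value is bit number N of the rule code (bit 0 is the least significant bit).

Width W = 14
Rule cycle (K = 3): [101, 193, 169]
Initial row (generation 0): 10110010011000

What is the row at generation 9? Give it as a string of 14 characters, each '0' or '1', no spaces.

Answer: 11110111111001

Derivation:
Gen 0: 10110010011000
Gen 1 (rule 101): 11010010001011
Gen 2 (rule 193): 01000000100001
Gen 3 (rule 169): 00011110001100
Gen 4 (rule 101): 11000010100101
Gen 5 (rule 193): 01011000000000
Gen 6 (rule 169): 00110011111111
Gen 7 (rule 101): 10010000000001
Gen 8 (rule 193): 00000111111100
Gen 9 (rule 169): 11110111111001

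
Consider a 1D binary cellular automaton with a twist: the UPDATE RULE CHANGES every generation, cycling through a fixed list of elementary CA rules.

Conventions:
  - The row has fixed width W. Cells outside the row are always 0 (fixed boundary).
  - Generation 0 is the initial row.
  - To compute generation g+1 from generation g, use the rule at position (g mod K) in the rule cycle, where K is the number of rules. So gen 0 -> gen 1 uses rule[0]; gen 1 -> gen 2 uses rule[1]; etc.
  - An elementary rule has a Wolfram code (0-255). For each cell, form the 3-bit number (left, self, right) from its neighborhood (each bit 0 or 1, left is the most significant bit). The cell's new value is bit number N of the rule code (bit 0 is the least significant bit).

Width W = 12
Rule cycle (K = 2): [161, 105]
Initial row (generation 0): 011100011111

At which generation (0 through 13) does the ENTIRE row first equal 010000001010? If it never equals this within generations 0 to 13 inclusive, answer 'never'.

Answer: never

Derivation:
Gen 0: 011100011111
Gen 1 (rule 161): 001001001110
Gen 2 (rule 105): 100000001010
Gen 3 (rule 161): 001111100100
Gen 4 (rule 105): 101000100001
Gen 5 (rule 161): 010010001100
Gen 6 (rule 105): 000000101101
Gen 7 (rule 161): 111110010010
Gen 8 (rule 105): 100010000000
Gen 9 (rule 161): 001000111111
Gen 10 (rule 105): 100010100001
Gen 11 (rule 161): 001001001100
Gen 12 (rule 105): 100000001101
Gen 13 (rule 161): 001111100010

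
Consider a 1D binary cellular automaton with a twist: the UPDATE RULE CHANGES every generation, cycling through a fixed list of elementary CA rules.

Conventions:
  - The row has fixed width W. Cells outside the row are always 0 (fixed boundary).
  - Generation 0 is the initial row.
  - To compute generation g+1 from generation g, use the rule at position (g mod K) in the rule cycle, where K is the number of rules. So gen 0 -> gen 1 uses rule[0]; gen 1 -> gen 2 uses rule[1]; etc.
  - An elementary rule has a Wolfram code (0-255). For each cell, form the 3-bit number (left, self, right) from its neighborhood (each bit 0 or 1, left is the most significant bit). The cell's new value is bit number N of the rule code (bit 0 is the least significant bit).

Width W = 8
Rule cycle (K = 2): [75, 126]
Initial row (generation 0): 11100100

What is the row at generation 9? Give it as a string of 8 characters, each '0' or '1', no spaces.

Gen 0: 11100100
Gen 1 (rule 75): 10101001
Gen 2 (rule 126): 11111111
Gen 3 (rule 75): 10000001
Gen 4 (rule 126): 11000011
Gen 5 (rule 75): 11011111
Gen 6 (rule 126): 11110001
Gen 7 (rule 75): 10010110
Gen 8 (rule 126): 11111111
Gen 9 (rule 75): 10000001

Answer: 10000001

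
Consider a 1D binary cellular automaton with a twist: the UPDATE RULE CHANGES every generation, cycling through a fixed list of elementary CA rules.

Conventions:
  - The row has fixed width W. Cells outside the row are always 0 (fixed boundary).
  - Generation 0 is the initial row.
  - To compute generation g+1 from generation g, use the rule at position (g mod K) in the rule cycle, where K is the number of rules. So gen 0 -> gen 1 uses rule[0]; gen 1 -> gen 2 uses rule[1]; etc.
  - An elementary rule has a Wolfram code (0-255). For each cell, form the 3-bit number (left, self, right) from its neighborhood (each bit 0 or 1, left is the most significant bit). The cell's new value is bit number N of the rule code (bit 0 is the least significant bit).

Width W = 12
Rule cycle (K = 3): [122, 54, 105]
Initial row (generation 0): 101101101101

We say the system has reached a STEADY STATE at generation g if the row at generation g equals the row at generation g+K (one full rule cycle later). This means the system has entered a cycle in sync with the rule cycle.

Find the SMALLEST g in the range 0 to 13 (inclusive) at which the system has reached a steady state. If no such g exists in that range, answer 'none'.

Answer: 8

Derivation:
Gen 0: 101101101101
Gen 1 (rule 122): 011111111110
Gen 2 (rule 54): 100000000001
Gen 3 (rule 105): 001111111100
Gen 4 (rule 122): 011000000110
Gen 5 (rule 54): 100100001001
Gen 6 (rule 105): 000001100000
Gen 7 (rule 122): 000011110000
Gen 8 (rule 54): 000100001000
Gen 9 (rule 105): 110001100011
Gen 10 (rule 122): 111011110111
Gen 11 (rule 54): 000100001000
Gen 12 (rule 105): 110001100011
Gen 13 (rule 122): 111011110111
Gen 14 (rule 54): 000100001000
Gen 15 (rule 105): 110001100011
Gen 16 (rule 122): 111011110111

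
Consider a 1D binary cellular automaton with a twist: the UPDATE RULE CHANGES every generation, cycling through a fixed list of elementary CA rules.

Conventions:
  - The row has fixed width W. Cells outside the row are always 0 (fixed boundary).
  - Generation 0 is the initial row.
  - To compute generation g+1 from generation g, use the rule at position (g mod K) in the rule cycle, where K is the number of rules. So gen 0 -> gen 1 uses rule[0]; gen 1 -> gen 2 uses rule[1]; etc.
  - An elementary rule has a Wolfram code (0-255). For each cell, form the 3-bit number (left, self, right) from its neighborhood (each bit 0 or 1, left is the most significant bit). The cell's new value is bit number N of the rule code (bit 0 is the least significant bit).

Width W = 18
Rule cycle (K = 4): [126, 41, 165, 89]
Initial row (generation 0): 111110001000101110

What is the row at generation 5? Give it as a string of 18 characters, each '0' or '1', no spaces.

Answer: 011111000001111001

Derivation:
Gen 0: 111110001000101110
Gen 1 (rule 126): 100011011101111011
Gen 2 (rule 41): 001010110011000110
Gen 3 (rule 165): 101111000000010000
Gen 4 (rule 89): 001001111111001111
Gen 5 (rule 126): 011111000001111001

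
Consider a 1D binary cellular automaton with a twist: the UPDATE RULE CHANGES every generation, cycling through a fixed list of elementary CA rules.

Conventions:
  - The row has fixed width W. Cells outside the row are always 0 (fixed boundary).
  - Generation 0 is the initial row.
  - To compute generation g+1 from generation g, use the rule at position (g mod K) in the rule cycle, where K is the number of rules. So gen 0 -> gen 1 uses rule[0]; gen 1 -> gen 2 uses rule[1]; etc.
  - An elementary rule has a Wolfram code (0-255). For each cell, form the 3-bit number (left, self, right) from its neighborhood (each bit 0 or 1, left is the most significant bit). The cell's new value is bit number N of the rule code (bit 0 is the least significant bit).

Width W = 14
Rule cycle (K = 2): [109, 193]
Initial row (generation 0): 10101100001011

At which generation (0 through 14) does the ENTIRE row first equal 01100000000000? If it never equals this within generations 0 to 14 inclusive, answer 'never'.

Answer: 10

Derivation:
Gen 0: 10101100001011
Gen 1 (rule 109): 11111101101111
Gen 2 (rule 193): 01111100100111
Gen 3 (rule 109): 01000100100101
Gen 4 (rule 193): 00010000000000
Gen 5 (rule 109): 11010111111111
Gen 6 (rule 193): 01000011111111
Gen 7 (rule 109): 01011010000001
Gen 8 (rule 193): 00001000111100
Gen 9 (rule 109): 11101010100101
Gen 10 (rule 193): 01100000000000
Gen 11 (rule 109): 01101111111111
Gen 12 (rule 193): 00100111111111
Gen 13 (rule 109): 10100100000001
Gen 14 (rule 193): 00000001111100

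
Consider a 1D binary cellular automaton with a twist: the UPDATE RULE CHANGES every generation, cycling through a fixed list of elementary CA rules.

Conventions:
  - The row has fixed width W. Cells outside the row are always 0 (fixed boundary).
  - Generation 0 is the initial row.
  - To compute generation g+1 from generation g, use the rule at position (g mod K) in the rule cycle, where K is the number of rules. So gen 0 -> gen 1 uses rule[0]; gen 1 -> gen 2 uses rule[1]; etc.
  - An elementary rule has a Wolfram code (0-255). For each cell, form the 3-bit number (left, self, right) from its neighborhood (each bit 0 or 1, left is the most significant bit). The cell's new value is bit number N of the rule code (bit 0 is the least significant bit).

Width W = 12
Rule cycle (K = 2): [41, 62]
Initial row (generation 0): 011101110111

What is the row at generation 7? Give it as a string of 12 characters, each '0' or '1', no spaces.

Gen 0: 011101110111
Gen 1 (rule 41): 010011001100
Gen 2 (rule 62): 111110111010
Gen 3 (rule 41): 100001100100
Gen 4 (rule 62): 110011011110
Gen 5 (rule 41): 100010110000
Gen 6 (rule 62): 110111101000
Gen 7 (rule 41): 101100010011

Answer: 101100010011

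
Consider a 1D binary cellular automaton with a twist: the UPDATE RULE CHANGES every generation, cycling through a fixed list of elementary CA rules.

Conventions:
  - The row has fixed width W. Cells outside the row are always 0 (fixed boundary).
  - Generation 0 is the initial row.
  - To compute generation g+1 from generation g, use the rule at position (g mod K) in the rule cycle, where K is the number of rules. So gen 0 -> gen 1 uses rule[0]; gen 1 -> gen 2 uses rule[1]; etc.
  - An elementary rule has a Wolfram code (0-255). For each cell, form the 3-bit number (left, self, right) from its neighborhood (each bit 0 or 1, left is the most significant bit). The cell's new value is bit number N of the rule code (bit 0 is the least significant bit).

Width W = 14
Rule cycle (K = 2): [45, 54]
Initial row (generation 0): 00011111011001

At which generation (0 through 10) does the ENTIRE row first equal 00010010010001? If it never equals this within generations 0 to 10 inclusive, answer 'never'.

Answer: never

Derivation:
Gen 0: 00011111011001
Gen 1 (rule 45): 11010000110001
Gen 2 (rule 54): 00111001001011
Gen 3 (rule 45): 10100001001110
Gen 4 (rule 54): 11110011110001
Gen 5 (rule 45): 10000010000101
Gen 6 (rule 54): 11000111001111
Gen 7 (rule 45): 10010100001000
Gen 8 (rule 54): 11111110011100
Gen 9 (rule 45): 10000000010001
Gen 10 (rule 54): 11000000111011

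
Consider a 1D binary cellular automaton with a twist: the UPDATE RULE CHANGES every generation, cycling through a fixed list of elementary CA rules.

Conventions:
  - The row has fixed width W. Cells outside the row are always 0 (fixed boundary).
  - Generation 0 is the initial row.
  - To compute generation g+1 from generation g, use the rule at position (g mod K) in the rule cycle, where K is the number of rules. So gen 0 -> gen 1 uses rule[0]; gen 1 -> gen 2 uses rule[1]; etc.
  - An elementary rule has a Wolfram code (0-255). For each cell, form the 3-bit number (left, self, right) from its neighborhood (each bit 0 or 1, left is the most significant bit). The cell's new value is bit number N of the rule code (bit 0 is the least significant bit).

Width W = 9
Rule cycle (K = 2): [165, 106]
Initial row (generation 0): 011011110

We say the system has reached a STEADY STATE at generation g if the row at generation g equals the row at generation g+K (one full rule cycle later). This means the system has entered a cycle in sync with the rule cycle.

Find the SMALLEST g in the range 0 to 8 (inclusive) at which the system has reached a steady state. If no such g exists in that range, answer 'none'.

Answer: none

Derivation:
Gen 0: 011011110
Gen 1 (rule 165): 000101100
Gen 2 (rule 106): 001011100
Gen 3 (rule 165): 101101001
Gen 4 (rule 106): 011110010
Gen 5 (rule 165): 001100010
Gen 6 (rule 106): 011100100
Gen 7 (rule 165): 001000101
Gen 8 (rule 106): 010001010
Gen 9 (rule 165): 010101110
Gen 10 (rule 106): 101011010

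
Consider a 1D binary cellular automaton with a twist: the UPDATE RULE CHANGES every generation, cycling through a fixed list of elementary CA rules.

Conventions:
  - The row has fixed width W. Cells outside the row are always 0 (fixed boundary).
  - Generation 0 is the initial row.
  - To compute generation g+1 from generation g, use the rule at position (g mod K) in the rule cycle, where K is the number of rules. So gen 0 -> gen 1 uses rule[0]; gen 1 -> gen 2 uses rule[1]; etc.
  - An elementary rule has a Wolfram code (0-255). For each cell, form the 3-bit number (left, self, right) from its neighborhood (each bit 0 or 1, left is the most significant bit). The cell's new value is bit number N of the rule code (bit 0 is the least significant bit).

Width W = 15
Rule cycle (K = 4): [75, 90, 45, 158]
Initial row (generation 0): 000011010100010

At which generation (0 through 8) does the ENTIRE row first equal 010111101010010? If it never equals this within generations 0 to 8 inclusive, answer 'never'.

Answer: never

Derivation:
Gen 0: 000011010100010
Gen 1 (rule 75): 111111000001100
Gen 2 (rule 90): 100001100011110
Gen 3 (rule 45): 101101001010000
Gen 4 (rule 158): 101001111011000
Gen 5 (rule 75): 000011001011011
Gen 6 (rule 90): 000111110011011
Gen 7 (rule 45): 110100000010110
Gen 8 (rule 158): 100110000110101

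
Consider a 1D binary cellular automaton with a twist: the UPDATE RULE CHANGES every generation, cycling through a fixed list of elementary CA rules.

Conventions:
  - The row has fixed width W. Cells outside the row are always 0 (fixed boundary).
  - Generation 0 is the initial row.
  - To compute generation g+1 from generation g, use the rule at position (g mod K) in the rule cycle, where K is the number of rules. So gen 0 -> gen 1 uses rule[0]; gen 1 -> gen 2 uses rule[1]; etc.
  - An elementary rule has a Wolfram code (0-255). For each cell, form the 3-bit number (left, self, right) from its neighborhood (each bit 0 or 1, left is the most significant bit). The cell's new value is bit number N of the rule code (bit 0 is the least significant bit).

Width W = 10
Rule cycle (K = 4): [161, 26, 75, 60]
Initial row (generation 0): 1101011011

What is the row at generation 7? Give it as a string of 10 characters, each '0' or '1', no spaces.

Answer: 1001100000

Derivation:
Gen 0: 1101011011
Gen 1 (rule 161): 0010100100
Gen 2 (rule 26): 0100011010
Gen 3 (rule 75): 1001111000
Gen 4 (rule 60): 1101000100
Gen 5 (rule 161): 0010010001
Gen 6 (rule 26): 0101101010
Gen 7 (rule 75): 1001100000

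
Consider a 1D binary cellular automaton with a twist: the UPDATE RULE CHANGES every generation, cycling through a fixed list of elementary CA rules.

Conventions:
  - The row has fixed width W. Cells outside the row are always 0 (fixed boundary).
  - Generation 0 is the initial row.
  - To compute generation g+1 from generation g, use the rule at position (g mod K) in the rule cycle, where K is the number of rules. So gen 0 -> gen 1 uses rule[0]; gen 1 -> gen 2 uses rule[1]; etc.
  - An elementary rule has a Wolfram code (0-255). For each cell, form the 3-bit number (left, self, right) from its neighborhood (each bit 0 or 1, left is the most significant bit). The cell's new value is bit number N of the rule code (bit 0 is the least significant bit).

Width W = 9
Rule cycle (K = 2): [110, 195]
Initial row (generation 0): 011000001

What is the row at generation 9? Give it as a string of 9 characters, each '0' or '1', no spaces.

Gen 0: 011000001
Gen 1 (rule 110): 111000011
Gen 2 (rule 195): 011011101
Gen 3 (rule 110): 111110111
Gen 4 (rule 195): 011110011
Gen 5 (rule 110): 110010111
Gen 6 (rule 195): 010100011
Gen 7 (rule 110): 111100111
Gen 8 (rule 195): 011101011
Gen 9 (rule 110): 110111111

Answer: 110111111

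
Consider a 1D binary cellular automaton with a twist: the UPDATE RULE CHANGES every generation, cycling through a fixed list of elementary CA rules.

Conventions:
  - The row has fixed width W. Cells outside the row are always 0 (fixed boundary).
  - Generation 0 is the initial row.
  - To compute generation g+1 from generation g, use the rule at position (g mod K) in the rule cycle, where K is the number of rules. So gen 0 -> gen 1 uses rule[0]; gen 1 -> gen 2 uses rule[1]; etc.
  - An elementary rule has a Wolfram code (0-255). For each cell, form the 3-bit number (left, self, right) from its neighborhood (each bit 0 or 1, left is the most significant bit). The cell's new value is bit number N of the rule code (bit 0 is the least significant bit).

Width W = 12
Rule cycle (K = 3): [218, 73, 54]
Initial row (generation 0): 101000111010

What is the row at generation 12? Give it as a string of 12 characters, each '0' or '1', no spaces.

Answer: 111111100011

Derivation:
Gen 0: 101000111010
Gen 1 (rule 218): 000101111001
Gen 2 (rule 73): 110001001000
Gen 3 (rule 54): 001011111100
Gen 4 (rule 218): 010011111110
Gen 5 (rule 73): 000010000010
Gen 6 (rule 54): 000111000111
Gen 7 (rule 218): 001111101111
Gen 8 (rule 73): 101000101001
Gen 9 (rule 54): 111101111111
Gen 10 (rule 218): 111101111111
Gen 11 (rule 73): 100101000001
Gen 12 (rule 54): 111111100011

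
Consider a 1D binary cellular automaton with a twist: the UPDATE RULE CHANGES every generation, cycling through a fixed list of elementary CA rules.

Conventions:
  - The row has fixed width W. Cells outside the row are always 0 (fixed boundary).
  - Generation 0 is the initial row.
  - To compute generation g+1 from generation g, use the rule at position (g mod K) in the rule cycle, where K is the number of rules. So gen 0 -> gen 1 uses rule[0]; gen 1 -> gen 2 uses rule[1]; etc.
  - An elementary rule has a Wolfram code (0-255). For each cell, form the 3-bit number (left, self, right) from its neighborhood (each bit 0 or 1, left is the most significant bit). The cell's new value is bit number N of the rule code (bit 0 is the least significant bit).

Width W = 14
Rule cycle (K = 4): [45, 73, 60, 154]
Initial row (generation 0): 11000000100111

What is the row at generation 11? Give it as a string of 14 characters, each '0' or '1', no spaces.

Answer: 10100100110110

Derivation:
Gen 0: 11000000100111
Gen 1 (rule 45): 10011110100100
Gen 2 (rule 73): 00010010000001
Gen 3 (rule 60): 00011011000001
Gen 4 (rule 154): 00110010100010
Gen 5 (rule 45): 10100011101010
Gen 6 (rule 73): 00001010100000
Gen 7 (rule 60): 00001111110000
Gen 8 (rule 154): 00011111101000
Gen 9 (rule 45): 11010000011011
Gen 10 (rule 73): 11000111011011
Gen 11 (rule 60): 10100100110110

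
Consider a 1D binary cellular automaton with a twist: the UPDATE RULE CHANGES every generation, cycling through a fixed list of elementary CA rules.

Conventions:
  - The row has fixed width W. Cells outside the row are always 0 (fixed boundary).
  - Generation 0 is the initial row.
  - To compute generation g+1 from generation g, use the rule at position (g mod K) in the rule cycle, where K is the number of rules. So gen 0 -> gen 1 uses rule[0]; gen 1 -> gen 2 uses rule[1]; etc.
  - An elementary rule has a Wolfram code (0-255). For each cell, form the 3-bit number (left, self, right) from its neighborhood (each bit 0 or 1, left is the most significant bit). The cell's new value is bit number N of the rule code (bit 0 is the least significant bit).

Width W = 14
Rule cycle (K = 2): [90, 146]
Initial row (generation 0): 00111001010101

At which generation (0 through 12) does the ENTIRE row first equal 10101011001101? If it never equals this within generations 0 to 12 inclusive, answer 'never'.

Gen 0: 00111001010101
Gen 1 (rule 90): 01101110000000
Gen 2 (rule 146): 10000101000000
Gen 3 (rule 90): 01001000100000
Gen 4 (rule 146): 10110101010000
Gen 5 (rule 90): 00110000001000
Gen 6 (rule 146): 01001000010100
Gen 7 (rule 90): 10110100100010
Gen 8 (rule 146): 00000011010101
Gen 9 (rule 90): 00000111000000
Gen 10 (rule 146): 00001010100000
Gen 11 (rule 90): 00010000010000
Gen 12 (rule 146): 00101000101000

Answer: never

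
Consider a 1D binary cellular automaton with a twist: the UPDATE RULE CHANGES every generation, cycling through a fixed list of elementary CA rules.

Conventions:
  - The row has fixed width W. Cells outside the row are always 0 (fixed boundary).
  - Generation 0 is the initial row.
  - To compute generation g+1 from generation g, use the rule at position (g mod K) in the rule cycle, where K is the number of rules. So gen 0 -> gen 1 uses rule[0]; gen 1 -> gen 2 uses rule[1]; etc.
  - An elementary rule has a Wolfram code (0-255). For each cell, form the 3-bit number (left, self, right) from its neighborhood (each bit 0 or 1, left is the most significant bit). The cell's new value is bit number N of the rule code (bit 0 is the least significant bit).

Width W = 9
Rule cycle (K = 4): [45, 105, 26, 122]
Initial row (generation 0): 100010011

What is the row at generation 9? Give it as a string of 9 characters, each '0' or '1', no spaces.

Answer: 011100001

Derivation:
Gen 0: 100010011
Gen 1 (rule 45): 101010010
Gen 2 (rule 105): 010100000
Gen 3 (rule 26): 100010000
Gen 4 (rule 122): 010101000
Gen 5 (rule 45): 011111011
Gen 6 (rule 105): 010001111
Gen 7 (rule 26): 101011000
Gen 8 (rule 122): 010111100
Gen 9 (rule 45): 011100001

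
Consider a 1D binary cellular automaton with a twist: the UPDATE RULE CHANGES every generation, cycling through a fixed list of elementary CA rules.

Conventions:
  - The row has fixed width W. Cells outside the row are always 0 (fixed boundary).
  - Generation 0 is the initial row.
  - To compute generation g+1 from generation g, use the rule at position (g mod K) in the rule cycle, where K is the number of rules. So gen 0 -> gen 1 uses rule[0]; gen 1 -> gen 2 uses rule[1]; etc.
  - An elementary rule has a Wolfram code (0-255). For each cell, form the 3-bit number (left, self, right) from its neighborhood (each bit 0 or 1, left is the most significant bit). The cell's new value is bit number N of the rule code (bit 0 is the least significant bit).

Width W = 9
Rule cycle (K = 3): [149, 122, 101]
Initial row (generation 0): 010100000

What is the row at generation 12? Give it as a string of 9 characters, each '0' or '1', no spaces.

Gen 0: 010100000
Gen 1 (rule 149): 010111111
Gen 2 (rule 122): 101100001
Gen 3 (rule 101): 110101101
Gen 4 (rule 149): 000100001
Gen 5 (rule 122): 001010010
Gen 6 (rule 101): 101110010
Gen 7 (rule 149): 100101011
Gen 8 (rule 122): 011010111
Gen 9 (rule 101): 001111001
Gen 10 (rule 149): 100110101
Gen 11 (rule 122): 011111010
Gen 12 (rule 101): 000001110

Answer: 000001110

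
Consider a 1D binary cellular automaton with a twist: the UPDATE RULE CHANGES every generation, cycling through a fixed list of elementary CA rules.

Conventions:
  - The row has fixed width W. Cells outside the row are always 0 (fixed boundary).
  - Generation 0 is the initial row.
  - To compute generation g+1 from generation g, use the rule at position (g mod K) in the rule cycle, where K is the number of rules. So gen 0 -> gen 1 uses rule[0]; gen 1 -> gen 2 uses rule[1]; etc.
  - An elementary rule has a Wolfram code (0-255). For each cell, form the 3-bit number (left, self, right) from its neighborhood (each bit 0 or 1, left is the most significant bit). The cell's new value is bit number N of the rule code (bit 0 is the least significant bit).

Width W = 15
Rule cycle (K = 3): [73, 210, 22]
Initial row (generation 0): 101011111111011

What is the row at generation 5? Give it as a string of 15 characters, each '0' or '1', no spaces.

Answer: 000100111000001

Derivation:
Gen 0: 101011111111011
Gen 1 (rule 73): 000010000001011
Gen 2 (rule 210): 000101000010001
Gen 3 (rule 22): 001101100111011
Gen 4 (rule 73): 101101100101011
Gen 5 (rule 210): 000100111000001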